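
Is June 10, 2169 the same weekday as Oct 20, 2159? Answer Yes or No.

Yes

From Oct 20, 2159 to Jun 10, 2169 is 3521 days.
3521 mod 7 = 0, so they are the same weekday.
(Oct 20, 2159 is a Saturday; Jun 10, 2169 is a Saturday.)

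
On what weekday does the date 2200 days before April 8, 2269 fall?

First find the weekday of Apr 8, 2269. Doomsday rule: the anchor day for the 2200s is Friday. For year 69: 69÷12 = 5 r 9, and 9÷4 = 2, so 5+9+2 = 16.
Friday + 16 ≡ Sunday — that's 2269's doomsday.
In April the doomsday date is Apr 4.
Apr 8 is 4 days after Apr 4; 4 mod 7 = 4, so Sunday + 4 = Thursday.
2200 mod 7 = 2, so 2200 days before a Thursday is Thursday − 2 = Tuesday.

Tuesday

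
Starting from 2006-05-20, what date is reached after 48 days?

July 7, 2006

May has 31 days: +12 → Jun 1, 2006 (36 left).
Jun has 30 days: +30 → Jul 1, 2006 (6 left).
+6 → Jul 7, 2006.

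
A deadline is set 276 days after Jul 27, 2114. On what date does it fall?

April 29, 2115

Jul has 31 days: +5 → Aug 1, 2114 (271 left).
Aug has 31 days: +31 → Sep 1, 2114 (240 left).
Sep has 30 days: +30 → Oct 1, 2114 (210 left).
Oct has 31 days: +31 → Nov 1, 2114 (179 left).
Nov has 30 days: +30 → Dec 1, 2114 (149 left).
Dec has 31 days: +31 → Jan 1, 2115 (118 left).
Jan has 31 days: +31 → Feb 1, 2115 (87 left).
Feb has 28 days: +28 → Mar 1, 2115 (59 left).
Mar has 31 days: +31 → Apr 1, 2115 (28 left).
+28 → Apr 29, 2115.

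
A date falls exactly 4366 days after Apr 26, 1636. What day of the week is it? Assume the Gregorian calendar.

Thursday

First find the weekday of Apr 26, 1636. Doomsday rule: the anchor day for the 1600s is Tuesday. For year 36: 36÷12 = 3 r 0, and 0÷4 = 0, so 3+0+0 = 3.
Tuesday + 3 ≡ Friday — that's 1636's doomsday.
In April the doomsday date is Apr 4.
Apr 26 is 22 days after Apr 4; 22 mod 7 = 1, so Friday + 1 = Saturday.
4366 mod 7 = 5, so 4366 days after a Saturday is Saturday + 5 = Thursday.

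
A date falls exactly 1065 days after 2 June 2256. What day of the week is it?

Tuesday

First find the weekday of Jun 2, 2256. Doomsday rule: the anchor day for the 2200s is Friday. For year 56: 56÷12 = 4 r 8, and 8÷4 = 2, so 4+8+2 = 14.
Friday + 14 ≡ Friday — that's 2256's doomsday.
In June the doomsday date is Jun 6.
Jun 2 is 4 days before Jun 6; 4 mod 7 = 4, so Friday − 4 = Monday.
1065 mod 7 = 1, so 1065 days after a Monday is Monday + 1 = Tuesday.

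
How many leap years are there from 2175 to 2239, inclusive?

Multiples of 4 in [2175,2239]: 16.
Of those, multiples of 100: 1 (not leap unless ÷400).
Multiples of 400: 0.
Leap years = 16 − 1 + 0 = 15.

15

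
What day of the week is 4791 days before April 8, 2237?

First find the weekday of Apr 8, 2237. Doomsday rule: the anchor day for the 2200s is Friday. For year 37: 37÷12 = 3 r 1, and 1÷4 = 0, so 3+1+0 = 4.
Friday + 4 ≡ Tuesday — that's 2237's doomsday.
In April the doomsday date is Apr 4.
Apr 8 is 4 days after Apr 4; 4 mod 7 = 4, so Tuesday + 4 = Saturday.
4791 mod 7 = 3, so 4791 days before a Saturday is Saturday − 3 = Wednesday.

Wednesday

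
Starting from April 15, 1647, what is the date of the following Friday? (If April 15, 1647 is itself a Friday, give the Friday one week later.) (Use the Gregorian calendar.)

Apr 15, 1647 is a Monday.
From Monday to the next Friday is 4 days.
Apr 15, 1647 + 4 = Apr 19, 1647.

April 19, 1647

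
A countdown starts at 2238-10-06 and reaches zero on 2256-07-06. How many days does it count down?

6483

Oct 6, 2238 → Oct 6, 2239: 365 days.
Oct 6, 2239 → Oct 6, 2240: 366 days (Feb 29, 2240 is in that span).
Oct 6, 2240 → Oct 6, 2241: 365 days.
Oct 6, 2241 → Oct 6, 2242: 365 days.
Oct 6, 2242 → Oct 6, 2243: 365 days.
Oct 6, 2243 → Oct 6, 2244: 366 days (Feb 29, 2244 is in that span).
Oct 6, 2244 → Oct 6, 2245: 365 days.
Oct 6, 2245 → Oct 6, 2246: 365 days.
Oct 6, 2246 → Oct 6, 2247: 365 days.
Oct 6, 2247 → Oct 6, 2248: 366 days (Feb 29, 2248 is in that span).
Oct 6, 2248 → Oct 6, 2249: 365 days.
Oct 6, 2249 → Oct 6, 2250: 365 days.
Oct 6, 2250 → Oct 6, 2251: 365 days.
Oct 6, 2251 → Oct 6, 2252: 366 days (Feb 29, 2252 is in that span).
Oct 6, 2252 → Oct 6, 2253: 365 days.
Oct 6, 2253 → Oct 6, 2254: 365 days.
Oct 6, 2254 → Oct 6, 2255: 365 days.
Oct 6, 2255 → Nov 6, 2255: 31 days (October has 31).
Nov 6, 2255 → Dec 6, 2255: 30 days (November has 30).
Dec 6, 2255 → Jan 6, 2256: 31 days (December has 31).
Jan 6, 2256 → Feb 6, 2256: 31 days (January has 31).
Feb 6, 2256 → Mar 6, 2256: 29 days (February has 29).
Mar 6, 2256 → Apr 6, 2256: 31 days (March has 31).
Apr 6, 2256 → May 6, 2256: 30 days (April has 30).
May 6, 2256 → Jun 6, 2256: 31 days (May has 31).
Jun 6, 2256 → Jul 6, 2256: 30 days.
Total: 6483 days.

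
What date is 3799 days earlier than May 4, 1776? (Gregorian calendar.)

−366 (one year; includes Feb 29, 1776) → May 4, 1775 (3433 left).
−365 (one year) → May 4, 1774 (3068 left).
−365 (one year) → May 4, 1773 (2703 left).
−365 (one year) → May 4, 1772 (2338 left).
−366 (one year; includes Feb 29, 1772) → May 4, 1771 (1972 left).
−365 (one year) → May 4, 1770 (1607 left).
−365 (one year) → May 4, 1769 (1242 left).
−365 (one year) → May 4, 1768 (877 left).
−366 (one year; includes Feb 29, 1768) → May 4, 1767 (511 left).
−365 (one year) → May 4, 1766 (146 left).
−4 → Apr 30, 1766 (end of Apr, 30 days; 142 left).
−30 → Mar 31, 1766 (end of Mar, 31 days; 112 left).
−31 → Feb 28, 1766 (end of Feb, 28 days; 81 left).
−28 → Jan 31, 1766 (end of Jan, 31 days; 53 left).
−31 → Dec 31, 1765 (end of Dec, 31 days; 22 left).
−22 → Dec 9, 1765.

December 9, 1765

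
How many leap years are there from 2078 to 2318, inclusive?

57

Multiples of 4 in [2078,2318]: 60.
Of those, multiples of 100: 3 (not leap unless ÷400).
Multiples of 400: 0.
Leap years = 60 − 3 + 0 = 57.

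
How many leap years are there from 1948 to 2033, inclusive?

Multiples of 4 in [1948,2033]: 22.
Of those, multiples of 100: 1 (not leap unless ÷400).
Multiples of 400: 1.
Leap years = 22 − 1 + 1 = 22.

22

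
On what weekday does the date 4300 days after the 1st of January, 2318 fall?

First find the weekday of Jan 1, 2318. Doomsday rule: the anchor day for the 2300s is Wednesday. For year 18: 18÷12 = 1 r 6, and 6÷4 = 1, so 1+6+1 = 8.
Wednesday + 8 ≡ Thursday — that's 2318's doomsday.
In January the doomsday date is Jan 3 (2318 is not a leap year).
Jan 1 is 2 days before Jan 3; 2 mod 7 = 2, so Thursday − 2 = Tuesday.
4300 mod 7 = 2, so 4300 days after a Tuesday is Tuesday + 2 = Thursday.

Thursday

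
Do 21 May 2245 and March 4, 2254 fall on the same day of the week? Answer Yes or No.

From May 21, 2245 to Mar 4, 2254 is 3209 days.
3209 mod 7 = 3, so they are different weekdays.
(May 21, 2245 is a Wednesday; Mar 4, 2254 is a Saturday.)

No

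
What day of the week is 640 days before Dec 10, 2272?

Saturday

First find the weekday of Dec 10, 2272. Doomsday rule: the anchor day for the 2200s is Friday. For year 72: 72÷12 = 6 r 0, and 0÷4 = 0, so 6+0+0 = 6.
Friday + 6 ≡ Thursday — that's 2272's doomsday.
In December the doomsday date is Dec 12.
Dec 10 is 2 days before Dec 12; 2 mod 7 = 2, so Thursday − 2 = Tuesday.
640 mod 7 = 3, so 640 days before a Tuesday is Tuesday − 3 = Saturday.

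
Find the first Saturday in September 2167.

September 1, 2167 is a Tuesday.
The first Saturday is therefore September 5 (4 days later).

September 5, 2167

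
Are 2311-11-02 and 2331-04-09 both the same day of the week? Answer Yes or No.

Yes

From Nov 2, 2311 to Apr 9, 2331 is 7098 days.
7098 mod 7 = 0, so they are the same weekday.
(Nov 2, 2311 is a Thursday; Apr 9, 2331 is a Thursday.)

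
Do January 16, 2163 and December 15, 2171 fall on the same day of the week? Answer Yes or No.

From Jan 16, 2163 to Dec 15, 2171 is 3255 days.
3255 mod 7 = 0, so they are the same weekday.
(Jan 16, 2163 is a Sunday; Dec 15, 2171 is a Sunday.)

Yes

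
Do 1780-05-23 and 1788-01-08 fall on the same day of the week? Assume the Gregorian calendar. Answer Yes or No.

From May 23, 1780 to Jan 8, 1788 is 2786 days.
2786 mod 7 = 0, so they are the same weekday.
(May 23, 1780 is a Tuesday; Jan 8, 1788 is a Tuesday.)

Yes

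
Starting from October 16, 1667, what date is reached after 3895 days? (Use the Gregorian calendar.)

June 15, 1678

+366 (one year; includes Feb 29, 1668) → Oct 16, 1668 (3529 left).
+365 (one year) → Oct 16, 1669 (3164 left).
+365 (one year) → Oct 16, 1670 (2799 left).
+365 (one year) → Oct 16, 1671 (2434 left).
+366 (one year; includes Feb 29, 1672) → Oct 16, 1672 (2068 left).
+365 (one year) → Oct 16, 1673 (1703 left).
+365 (one year) → Oct 16, 1674 (1338 left).
+365 (one year) → Oct 16, 1675 (973 left).
+366 (one year; includes Feb 29, 1676) → Oct 16, 1676 (607 left).
+365 (one year) → Oct 16, 1677 (242 left).
Oct has 31 days: +16 → Nov 1, 1677 (226 left).
Nov has 30 days: +30 → Dec 1, 1677 (196 left).
Dec has 31 days: +31 → Jan 1, 1678 (165 left).
Jan has 31 days: +31 → Feb 1, 1678 (134 left).
Feb has 28 days: +28 → Mar 1, 1678 (106 left).
Mar has 31 days: +31 → Apr 1, 1678 (75 left).
Apr has 30 days: +30 → May 1, 1678 (45 left).
May has 31 days: +31 → Jun 1, 1678 (14 left).
+14 → Jun 15, 1678.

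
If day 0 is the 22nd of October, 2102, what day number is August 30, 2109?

Oct 22, 2102 → Oct 22, 2103: 365 days.
Oct 22, 2103 → Oct 22, 2104: 366 days (Feb 29, 2104 is in that span).
Oct 22, 2104 → Oct 22, 2105: 365 days.
Oct 22, 2105 → Oct 22, 2106: 365 days.
Oct 22, 2106 → Oct 22, 2107: 365 days.
Oct 22, 2107 → Oct 22, 2108: 366 days (Feb 29, 2108 is in that span).
Oct 22, 2108 → Nov 22, 2108: 31 days (October has 31).
Nov 22, 2108 → Dec 22, 2108: 30 days (November has 30).
Dec 22, 2108 → Jan 22, 2109: 31 days (December has 31).
Jan 22, 2109 → Feb 22, 2109: 31 days (January has 31).
Feb 22, 2109 → Mar 22, 2109: 28 days (February has 28).
Mar 22, 2109 → Apr 22, 2109: 31 days (March has 31).
Apr 22, 2109 → May 22, 2109: 30 days (April has 30).
May 22, 2109 → Jun 22, 2109: 31 days (May has 31).
Jun 22, 2109 → Jul 22, 2109: 30 days (June has 30).
Jul 22, 2109 → Aug 22, 2109: 31 days (July has 31).
Aug 22, 2109 → Aug 30, 2109: 8 days.
Total: 2504 days.

2504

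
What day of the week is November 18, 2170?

Doomsday rule: the anchor day for the 2100s is Sunday. For year 70: 70÷12 = 5 r 10, and 10÷4 = 2, so 5+10+2 = 17.
Sunday + 17 ≡ Wednesday — that's 2170's doomsday.
In November the doomsday date is Nov 7.
Nov 18 is 11 days after Nov 7; 11 mod 7 = 4, so Wednesday + 4 = Sunday.

Sunday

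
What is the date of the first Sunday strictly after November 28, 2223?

November 30, 2223

Nov 28, 2223 is a Friday.
From Friday to the next Sunday is 2 days.
Nov 28, 2223 + 2 = Nov 30, 2223.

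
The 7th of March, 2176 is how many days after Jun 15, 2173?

996

Jun 15, 2173 → Jun 15, 2174: 365 days.
Jun 15, 2174 → Jun 15, 2175: 365 days.
Jun 15, 2175 → Jul 15, 2175: 30 days (June has 30).
Jul 15, 2175 → Aug 15, 2175: 31 days (July has 31).
Aug 15, 2175 → Sep 15, 2175: 31 days (August has 31).
Sep 15, 2175 → Oct 15, 2175: 30 days (September has 30).
Oct 15, 2175 → Nov 15, 2175: 31 days (October has 31).
Nov 15, 2175 → Dec 15, 2175: 30 days (November has 30).
Dec 15, 2175 → Jan 15, 2176: 31 days (December has 31).
Jan 15, 2176 → Feb 15, 2176: 31 days (January has 31).
Feb 15, 2176 → Mar 7, 2176: 21 days.
Total: 996 days.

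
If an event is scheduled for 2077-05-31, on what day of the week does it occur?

Monday

January 1, 2077 is a Friday.
Jan 1, 2077 → Feb 1, 2077: 31 days (January has 31).
Feb 1, 2077 → Mar 1, 2077: 28 days (February has 28).
Mar 1, 2077 → Apr 1, 2077: 31 days (March has 31).
Apr 1, 2077 → May 1, 2077: 30 days (April has 30).
May 1, 2077 → May 31, 2077: 30 days.
Total: 150 days.
150 mod 7 = 3, so Friday + 3 = Monday.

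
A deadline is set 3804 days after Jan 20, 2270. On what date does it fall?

June 20, 2280

+365 (one year) → Jan 20, 2271 (3439 left).
+365 (one year) → Jan 20, 2272 (3074 left).
+366 (one year; includes Feb 29, 2272) → Jan 20, 2273 (2708 left).
+365 (one year) → Jan 20, 2274 (2343 left).
+365 (one year) → Jan 20, 2275 (1978 left).
+365 (one year) → Jan 20, 2276 (1613 left).
+366 (one year; includes Feb 29, 2276) → Jan 20, 2277 (1247 left).
+365 (one year) → Jan 20, 2278 (882 left).
+365 (one year) → Jan 20, 2279 (517 left).
+365 (one year) → Jan 20, 2280 (152 left).
Jan has 31 days: +12 → Feb 1, 2280 (140 left).
Feb has 29 days: +29 → Mar 1, 2280 (111 left).
Mar has 31 days: +31 → Apr 1, 2280 (80 left).
Apr has 30 days: +30 → May 1, 2280 (50 left).
May has 31 days: +31 → Jun 1, 2280 (19 left).
+19 → Jun 20, 2280.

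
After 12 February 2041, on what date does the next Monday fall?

Feb 12, 2041 is a Tuesday.
From Tuesday to the next Monday is 6 days.
Feb 12, 2041 + 6 = Feb 18, 2041.

February 18, 2041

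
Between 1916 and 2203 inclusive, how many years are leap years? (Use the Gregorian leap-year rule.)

Multiples of 4 in [1916,2203]: 72.
Of those, multiples of 100: 3 (not leap unless ÷400).
Multiples of 400: 1.
Leap years = 72 − 3 + 1 = 70.

70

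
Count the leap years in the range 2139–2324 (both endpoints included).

45

Multiples of 4 in [2139,2324]: 47.
Of those, multiples of 100: 2 (not leap unless ÷400).
Multiples of 400: 0.
Leap years = 47 − 2 + 0 = 45.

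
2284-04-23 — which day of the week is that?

Wednesday

Doomsday rule: the anchor day for the 2200s is Friday. For year 84: 84÷12 = 7 r 0, and 0÷4 = 0, so 7+0+0 = 7.
Friday + 7 ≡ Friday — that's 2284's doomsday.
In April the doomsday date is Apr 4.
Apr 23 is 19 days after Apr 4; 19 mod 7 = 5, so Friday + 5 = Wednesday.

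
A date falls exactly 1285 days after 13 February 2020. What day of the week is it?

First find the weekday of Feb 13, 2020. Doomsday rule: the anchor day for the 2000s is Tuesday. For year 20: 20÷12 = 1 r 8, and 8÷4 = 2, so 1+8+2 = 11.
Tuesday + 11 ≡ Saturday — that's 2020's doomsday.
In February the doomsday date is Feb 29 (2020 is a leap year (divisible by 4)).
Feb 13 is 16 days before Feb 29; 16 mod 7 = 2, so Saturday − 2 = Thursday.
1285 mod 7 = 4, so 1285 days after a Thursday is Thursday + 4 = Monday.

Monday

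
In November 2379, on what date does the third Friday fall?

November 16, 2379

November 1, 2379 is a Thursday.
The first Friday is therefore November 2 (1 days later).
The third Friday is 2 + 2×7 = November 16.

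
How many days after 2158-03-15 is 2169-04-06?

4040

Mar 15, 2158 → Mar 15, 2159: 365 days.
Mar 15, 2159 → Mar 15, 2160: 366 days (Feb 29, 2160 is in that span).
Mar 15, 2160 → Mar 15, 2161: 365 days.
Mar 15, 2161 → Mar 15, 2162: 365 days.
Mar 15, 2162 → Mar 15, 2163: 365 days.
Mar 15, 2163 → Mar 15, 2164: 366 days (Feb 29, 2164 is in that span).
Mar 15, 2164 → Mar 15, 2165: 365 days.
Mar 15, 2165 → Mar 15, 2166: 365 days.
Mar 15, 2166 → Mar 15, 2167: 365 days.
Mar 15, 2167 → Mar 15, 2168: 366 days (Feb 29, 2168 is in that span).
Mar 15, 2168 → Apr 15, 2168: 31 days (March has 31).
Apr 15, 2168 → May 15, 2168: 30 days (April has 30).
May 15, 2168 → Jun 15, 2168: 31 days (May has 31).
Jun 15, 2168 → Jul 15, 2168: 30 days (June has 30).
Jul 15, 2168 → Aug 15, 2168: 31 days (July has 31).
Aug 15, 2168 → Sep 15, 2168: 31 days (August has 31).
Sep 15, 2168 → Oct 15, 2168: 30 days (September has 30).
Oct 15, 2168 → Nov 15, 2168: 31 days (October has 31).
Nov 15, 2168 → Dec 15, 2168: 30 days (November has 30).
Dec 15, 2168 → Jan 15, 2169: 31 days (December has 31).
Jan 15, 2169 → Feb 15, 2169: 31 days (January has 31).
Feb 15, 2169 → Mar 15, 2169: 28 days (February has 28).
Mar 15, 2169 → Apr 6, 2169: 22 days.
Total: 4040 days.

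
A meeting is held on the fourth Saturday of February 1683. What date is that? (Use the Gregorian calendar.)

February 27, 1683

February 1, 1683 is a Monday.
The first Saturday is therefore February 6 (5 days later).
The fourth Saturday is 6 + 3×7 = February 27.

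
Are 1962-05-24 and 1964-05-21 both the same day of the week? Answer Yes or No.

Yes

From May 24, 1962 to May 21, 1964 is 728 days.
728 mod 7 = 0, so they are the same weekday.
(May 24, 1962 is a Thursday; May 21, 1964 is a Thursday.)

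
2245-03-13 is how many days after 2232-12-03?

Dec 3, 2232 → Dec 3, 2233: 365 days.
Dec 3, 2233 → Dec 3, 2234: 365 days.
Dec 3, 2234 → Dec 3, 2235: 365 days.
Dec 3, 2235 → Dec 3, 2236: 366 days (Feb 29, 2236 is in that span).
Dec 3, 2236 → Dec 3, 2237: 365 days.
Dec 3, 2237 → Dec 3, 2238: 365 days.
Dec 3, 2238 → Dec 3, 2239: 365 days.
Dec 3, 2239 → Dec 3, 2240: 366 days (Feb 29, 2240 is in that span).
Dec 3, 2240 → Dec 3, 2241: 365 days.
Dec 3, 2241 → Dec 3, 2242: 365 days.
Dec 3, 2242 → Dec 3, 2243: 365 days.
Dec 3, 2243 → Dec 3, 2244: 366 days (Feb 29, 2244 is in that span).
Dec 3, 2244 → Jan 3, 2245: 31 days (December has 31).
Jan 3, 2245 → Feb 3, 2245: 31 days (January has 31).
Feb 3, 2245 → Mar 3, 2245: 28 days (February has 28).
Mar 3, 2245 → Mar 13, 2245: 10 days.
Total: 4483 days.

4483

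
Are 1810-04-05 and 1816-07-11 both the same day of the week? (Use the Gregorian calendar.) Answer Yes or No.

Yes

From Apr 5, 1810 to Jul 11, 1816 is 2289 days.
2289 mod 7 = 0, so they are the same weekday.
(Apr 5, 1810 is a Thursday; Jul 11, 1816 is a Thursday.)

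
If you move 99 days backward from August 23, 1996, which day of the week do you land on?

First find the weekday of Aug 23, 1996. Doomsday rule: the anchor day for the 1900s is Wednesday. For year 96: 96÷12 = 8 r 0, and 0÷4 = 0, so 8+0+0 = 8.
Wednesday + 8 ≡ Thursday — that's 1996's doomsday.
In August the doomsday date is Aug 8.
Aug 23 is 15 days after Aug 8; 15 mod 7 = 1, so Thursday + 1 = Friday.
99 mod 7 = 1, so 99 days before a Friday is Friday − 1 = Thursday.

Thursday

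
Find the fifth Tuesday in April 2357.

April 30, 2357

April 1, 2357 is a Monday.
The first Tuesday is therefore April 2 (1 days later).
The fifth Tuesday is 2 + 4×7 = April 30.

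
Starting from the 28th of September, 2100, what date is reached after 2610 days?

November 21, 2107

+365 (one year) → Sep 28, 2101 (2245 left).
+365 (one year) → Sep 28, 2102 (1880 left).
+365 (one year) → Sep 28, 2103 (1515 left).
+366 (one year; includes Feb 29, 2104) → Sep 28, 2104 (1149 left).
+365 (one year) → Sep 28, 2105 (784 left).
+365 (one year) → Sep 28, 2106 (419 left).
+365 (one year) → Sep 28, 2107 (54 left).
Sep has 30 days: +3 → Oct 1, 2107 (51 left).
Oct has 31 days: +31 → Nov 1, 2107 (20 left).
+20 → Nov 21, 2107.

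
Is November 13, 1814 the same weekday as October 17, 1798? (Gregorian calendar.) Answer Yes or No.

From Oct 17, 1798 to Nov 13, 1814 is 5870 days.
5870 mod 7 = 4, so they are different weekdays.
(Oct 17, 1798 is a Wednesday; Nov 13, 1814 is a Sunday.)

No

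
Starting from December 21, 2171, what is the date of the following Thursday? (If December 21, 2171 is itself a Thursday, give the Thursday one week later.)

December 26, 2171

Dec 21, 2171 is a Saturday.
From Saturday to the next Thursday is 5 days.
Dec 21, 2171 + 5 = Dec 26, 2171.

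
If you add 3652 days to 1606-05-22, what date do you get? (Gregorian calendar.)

May 21, 1616

+365 (one year) → May 22, 1607 (3287 left).
+366 (one year; includes Feb 29, 1608) → May 22, 1608 (2921 left).
+365 (one year) → May 22, 1609 (2556 left).
+365 (one year) → May 22, 1610 (2191 left).
+365 (one year) → May 22, 1611 (1826 left).
+366 (one year; includes Feb 29, 1612) → May 22, 1612 (1460 left).
+365 (one year) → May 22, 1613 (1095 left).
+365 (one year) → May 22, 1614 (730 left).
+365 (one year) → May 22, 1615 (365 left).
May has 31 days: +10 → Jun 1, 1615 (355 left).
Jun has 30 days: +30 → Jul 1, 1615 (325 left).
Jul has 31 days: +31 → Aug 1, 1615 (294 left).
Aug has 31 days: +31 → Sep 1, 1615 (263 left).
Sep has 30 days: +30 → Oct 1, 1615 (233 left).
Oct has 31 days: +31 → Nov 1, 1615 (202 left).
Nov has 30 days: +30 → Dec 1, 1615 (172 left).
Dec has 31 days: +31 → Jan 1, 1616 (141 left).
Jan has 31 days: +31 → Feb 1, 1616 (110 left).
Feb has 29 days: +29 → Mar 1, 1616 (81 left).
Mar has 31 days: +31 → Apr 1, 1616 (50 left).
Apr has 30 days: +30 → May 1, 1616 (20 left).
+20 → May 21, 1616.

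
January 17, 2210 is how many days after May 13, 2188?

7918

May 13, 2188 → May 13, 2189: 365 days.
May 13, 2189 → May 13, 2190: 365 days.
May 13, 2190 → May 13, 2191: 365 days.
May 13, 2191 → May 13, 2192: 366 days (Feb 29, 2192 is in that span).
May 13, 2192 → May 13, 2193: 365 days.
May 13, 2193 → May 13, 2194: 365 days.
May 13, 2194 → May 13, 2195: 365 days.
May 13, 2195 → May 13, 2196: 366 days (Feb 29, 2196 is in that span).
May 13, 2196 → May 13, 2197: 365 days.
May 13, 2197 → May 13, 2198: 365 days.
May 13, 2198 → May 13, 2199: 365 days.
May 13, 2199 → May 13, 2200: 365 days.
May 13, 2200 → May 13, 2201: 365 days.
May 13, 2201 → May 13, 2202: 365 days.
May 13, 2202 → May 13, 2203: 365 days.
May 13, 2203 → May 13, 2204: 366 days (Feb 29, 2204 is in that span).
May 13, 2204 → May 13, 2205: 365 days.
May 13, 2205 → May 13, 2206: 365 days.
May 13, 2206 → May 13, 2207: 365 days.
May 13, 2207 → May 13, 2208: 366 days (Feb 29, 2208 is in that span).
May 13, 2208 → May 13, 2209: 365 days.
May 13, 2209 → Jun 13, 2209: 31 days (May has 31).
Jun 13, 2209 → Jul 13, 2209: 30 days (June has 30).
Jul 13, 2209 → Aug 13, 2209: 31 days (July has 31).
Aug 13, 2209 → Sep 13, 2209: 31 days (August has 31).
Sep 13, 2209 → Oct 13, 2209: 30 days (September has 30).
Oct 13, 2209 → Nov 13, 2209: 31 days (October has 31).
Nov 13, 2209 → Dec 13, 2209: 30 days (November has 30).
Dec 13, 2209 → Jan 13, 2210: 31 days (December has 31).
Jan 13, 2210 → Jan 17, 2210: 4 days.
Total: 7918 days.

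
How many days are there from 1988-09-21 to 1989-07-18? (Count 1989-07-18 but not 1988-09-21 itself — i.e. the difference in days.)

Sep 21, 1988 → Oct 21, 1988: 30 days (September has 30).
Oct 21, 1988 → Nov 21, 1988: 31 days (October has 31).
Nov 21, 1988 → Dec 21, 1988: 30 days (November has 30).
Dec 21, 1988 → Jan 21, 1989: 31 days (December has 31).
Jan 21, 1989 → Feb 21, 1989: 31 days (January has 31).
Feb 21, 1989 → Mar 21, 1989: 28 days (February has 28).
Mar 21, 1989 → Apr 21, 1989: 31 days (March has 31).
Apr 21, 1989 → May 21, 1989: 30 days (April has 30).
May 21, 1989 → Jun 21, 1989: 31 days (May has 31).
Jun 21, 1989 → Jul 18, 1989: 27 days.
Total: 300 days.

300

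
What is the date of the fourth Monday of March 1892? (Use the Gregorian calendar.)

March 28, 1892

March 1, 1892 is a Tuesday.
The first Monday is therefore March 7 (6 days later).
The fourth Monday is 7 + 3×7 = March 28.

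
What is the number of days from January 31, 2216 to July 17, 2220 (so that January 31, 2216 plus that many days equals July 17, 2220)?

1629

Jan 31, 2216 → Jan 31, 2217: 366 days (Feb 29, 2216 is in that span).
Jan 31, 2217 → Jan 31, 2218: 365 days.
Jan 31, 2218 → Jan 31, 2219: 365 days.
Jan 31, 2219 → Jan 31, 2220: 365 days.
Jan 31, 2220 → Feb 29, 2220: 29 days (January has 31).
Feb 29, 2220 → Mar 29, 2220: 29 days (February has 29).
Mar 29, 2220 → Apr 29, 2220: 31 days (March has 31).
Apr 29, 2220 → May 29, 2220: 30 days (April has 30).
May 29, 2220 → Jun 29, 2220: 31 days (May has 31).
Jun 29, 2220 → Jul 17, 2220: 18 days.
Total: 1629 days.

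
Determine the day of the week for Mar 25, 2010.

Thursday

Doomsday rule: the anchor day for the 2000s is Tuesday. For year 10: 10÷12 = 0 r 10, and 10÷4 = 2, so 0+10+2 = 12.
Tuesday + 12 ≡ Sunday — that's 2010's doomsday.
In March the doomsday date is Mar 14.
Mar 25 is 11 days after Mar 14; 11 mod 7 = 4, so Sunday + 4 = Thursday.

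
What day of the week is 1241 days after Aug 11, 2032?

Aug 11, 2032 is a Wednesday.
1241 mod 7 = 2, so 1241 days after a Wednesday is Wednesday + 2 = Friday.

Friday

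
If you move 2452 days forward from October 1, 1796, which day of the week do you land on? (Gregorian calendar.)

Monday

First find the weekday of Oct 1, 1796. Doomsday rule: the anchor day for the 1700s is Sunday. For year 96: 96÷12 = 8 r 0, and 0÷4 = 0, so 8+0+0 = 8.
Sunday + 8 ≡ Monday — that's 1796's doomsday.
In October the doomsday date is Oct 10.
Oct 1 is 9 days before Oct 10; 9 mod 7 = 2, so Monday − 2 = Saturday.
2452 mod 7 = 2, so 2452 days after a Saturday is Saturday + 2 = Monday.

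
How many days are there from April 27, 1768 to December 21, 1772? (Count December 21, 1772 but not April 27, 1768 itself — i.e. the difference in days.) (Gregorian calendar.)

1699

Apr 27, 1768 → Apr 27, 1769: 365 days.
Apr 27, 1769 → Apr 27, 1770: 365 days.
Apr 27, 1770 → Apr 27, 1771: 365 days.
Apr 27, 1771 → Apr 27, 1772: 366 days (Feb 29, 1772 is in that span).
Apr 27, 1772 → May 27, 1772: 30 days (April has 30).
May 27, 1772 → Jun 27, 1772: 31 days (May has 31).
Jun 27, 1772 → Jul 27, 1772: 30 days (June has 30).
Jul 27, 1772 → Aug 27, 1772: 31 days (July has 31).
Aug 27, 1772 → Sep 27, 1772: 31 days (August has 31).
Sep 27, 1772 → Oct 27, 1772: 30 days (September has 30).
Oct 27, 1772 → Nov 27, 1772: 31 days (October has 31).
Nov 27, 1772 → Dec 21, 1772: 24 days.
Total: 1699 days.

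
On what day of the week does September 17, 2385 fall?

Tuesday

Doomsday rule: the anchor day for the 2300s is Wednesday. For year 85: 85÷12 = 7 r 1, and 1÷4 = 0, so 7+1+0 = 8.
Wednesday + 8 ≡ Thursday — that's 2385's doomsday.
In September the doomsday date is Sep 5.
Sep 17 is 12 days after Sep 5; 12 mod 7 = 5, so Thursday + 5 = Tuesday.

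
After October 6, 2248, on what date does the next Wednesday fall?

Oct 6, 2248 is a Friday.
From Friday to the next Wednesday is 5 days.
Oct 6, 2248 + 5 = Oct 11, 2248.

October 11, 2248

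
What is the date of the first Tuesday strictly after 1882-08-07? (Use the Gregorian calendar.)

August 8, 1882

Aug 7, 1882 is a Monday.
From Monday to the next Tuesday is 1 day.
Aug 7, 1882 + 1 = Aug 8, 1882.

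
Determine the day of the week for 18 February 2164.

Doomsday rule: the anchor day for the 2100s is Sunday. For year 64: 64÷12 = 5 r 4, and 4÷4 = 1, so 5+4+1 = 10.
Sunday + 10 ≡ Wednesday — that's 2164's doomsday.
In February the doomsday date is Feb 29 (2164 is a leap year (divisible by 4)).
Feb 18 is 11 days before Feb 29; 11 mod 7 = 4, so Wednesday − 4 = Saturday.

Saturday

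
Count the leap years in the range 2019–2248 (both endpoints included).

56

Multiples of 4 in [2019,2248]: 58.
Of those, multiples of 100: 2 (not leap unless ÷400).
Multiples of 400: 0.
Leap years = 58 − 2 + 0 = 56.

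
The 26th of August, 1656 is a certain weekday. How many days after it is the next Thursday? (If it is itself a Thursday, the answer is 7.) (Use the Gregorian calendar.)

5

Aug 26, 1656 is a Saturday.
From Saturday to the next Thursday is 5 days.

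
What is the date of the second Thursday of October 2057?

October 1, 2057 is a Monday.
The first Thursday is therefore October 4 (3 days later).
The second Thursday is 4 + 1×7 = October 11.

October 11, 2057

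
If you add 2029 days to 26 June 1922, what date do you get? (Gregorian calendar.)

January 15, 1928

+365 (one year) → Jun 26, 1923 (1664 left).
+366 (one year; includes Feb 29, 1924) → Jun 26, 1924 (1298 left).
+365 (one year) → Jun 26, 1925 (933 left).
+365 (one year) → Jun 26, 1926 (568 left).
+365 (one year) → Jun 26, 1927 (203 left).
Jun has 30 days: +5 → Jul 1, 1927 (198 left).
Jul has 31 days: +31 → Aug 1, 1927 (167 left).
Aug has 31 days: +31 → Sep 1, 1927 (136 left).
Sep has 30 days: +30 → Oct 1, 1927 (106 left).
Oct has 31 days: +31 → Nov 1, 1927 (75 left).
Nov has 30 days: +30 → Dec 1, 1927 (45 left).
Dec has 31 days: +31 → Jan 1, 1928 (14 left).
+14 → Jan 15, 1928.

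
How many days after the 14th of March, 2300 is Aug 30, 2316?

Mar 14, 2300 → Mar 14, 2301: 365 days.
Mar 14, 2301 → Mar 14, 2302: 365 days.
Mar 14, 2302 → Mar 14, 2303: 365 days.
Mar 14, 2303 → Mar 14, 2304: 366 days (Feb 29, 2304 is in that span).
Mar 14, 2304 → Mar 14, 2305: 365 days.
Mar 14, 2305 → Mar 14, 2306: 365 days.
Mar 14, 2306 → Mar 14, 2307: 365 days.
Mar 14, 2307 → Mar 14, 2308: 366 days (Feb 29, 2308 is in that span).
Mar 14, 2308 → Mar 14, 2309: 365 days.
Mar 14, 2309 → Mar 14, 2310: 365 days.
Mar 14, 2310 → Mar 14, 2311: 365 days.
Mar 14, 2311 → Mar 14, 2312: 366 days (Feb 29, 2312 is in that span).
Mar 14, 2312 → Mar 14, 2313: 365 days.
Mar 14, 2313 → Mar 14, 2314: 365 days.
Mar 14, 2314 → Mar 14, 2315: 365 days.
Mar 14, 2315 → Mar 14, 2316: 366 days (Feb 29, 2316 is in that span).
Mar 14, 2316 → Apr 14, 2316: 31 days (March has 31).
Apr 14, 2316 → May 14, 2316: 30 days (April has 30).
May 14, 2316 → Jun 14, 2316: 31 days (May has 31).
Jun 14, 2316 → Jul 14, 2316: 30 days (June has 30).
Jul 14, 2316 → Aug 14, 2316: 31 days (July has 31).
Aug 14, 2316 → Aug 30, 2316: 16 days.
Total: 6013 days.

6013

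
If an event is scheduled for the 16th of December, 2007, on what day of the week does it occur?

Doomsday rule: the anchor day for the 2000s is Tuesday. For year 07: 7÷12 = 0 r 7, and 7÷4 = 1, so 0+7+1 = 8.
Tuesday + 8 ≡ Wednesday — that's 2007's doomsday.
In December the doomsday date is Dec 12.
Dec 16 is 4 days after Dec 12; 4 mod 7 = 4, so Wednesday + 4 = Sunday.

Sunday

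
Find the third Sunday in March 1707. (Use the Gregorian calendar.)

March 1, 1707 is a Tuesday.
The first Sunday is therefore March 6 (5 days later).
The third Sunday is 6 + 2×7 = March 20.

March 20, 1707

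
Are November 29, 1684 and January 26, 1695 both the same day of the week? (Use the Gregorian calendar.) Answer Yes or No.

Yes

From Nov 29, 1684 to Jan 26, 1695 is 3710 days.
3710 mod 7 = 0, so they are the same weekday.
(Nov 29, 1684 is a Wednesday; Jan 26, 1695 is a Wednesday.)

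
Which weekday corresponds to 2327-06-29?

Doomsday rule: the anchor day for the 2300s is Wednesday. For year 27: 27÷12 = 2 r 3, and 3÷4 = 0, so 2+3+0 = 5.
Wednesday + 5 ≡ Monday — that's 2327's doomsday.
In June the doomsday date is Jun 6.
Jun 29 is 23 days after Jun 6; 23 mod 7 = 2, so Monday + 2 = Wednesday.

Wednesday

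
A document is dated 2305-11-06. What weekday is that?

Doomsday rule: the anchor day for the 2300s is Wednesday. For year 05: 5÷12 = 0 r 5, and 5÷4 = 1, so 0+5+1 = 6.
Wednesday + 6 ≡ Tuesday — that's 2305's doomsday.
In November the doomsday date is Nov 7.
Nov 6 is 1 day before Nov 7; 1 mod 7 = 1, so Tuesday − 1 = Monday.

Monday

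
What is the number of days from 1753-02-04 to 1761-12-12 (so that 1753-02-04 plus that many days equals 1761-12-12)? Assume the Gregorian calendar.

3233

Feb 4, 1753 → Feb 4, 1754: 365 days.
Feb 4, 1754 → Feb 4, 1755: 365 days.
Feb 4, 1755 → Feb 4, 1756: 365 days.
Feb 4, 1756 → Feb 4, 1757: 366 days (Feb 29, 1756 is in that span).
Feb 4, 1757 → Feb 4, 1758: 365 days.
Feb 4, 1758 → Feb 4, 1759: 365 days.
Feb 4, 1759 → Feb 4, 1760: 365 days.
Feb 4, 1760 → Feb 4, 1761: 366 days (Feb 29, 1760 is in that span).
Feb 4, 1761 → Mar 4, 1761: 28 days (February has 28).
Mar 4, 1761 → Apr 4, 1761: 31 days (March has 31).
Apr 4, 1761 → May 4, 1761: 30 days (April has 30).
May 4, 1761 → Jun 4, 1761: 31 days (May has 31).
Jun 4, 1761 → Jul 4, 1761: 30 days (June has 30).
Jul 4, 1761 → Aug 4, 1761: 31 days (July has 31).
Aug 4, 1761 → Sep 4, 1761: 31 days (August has 31).
Sep 4, 1761 → Oct 4, 1761: 30 days (September has 30).
Oct 4, 1761 → Nov 4, 1761: 31 days (October has 31).
Nov 4, 1761 → Dec 4, 1761: 30 days (November has 30).
Dec 4, 1761 → Dec 12, 1761: 8 days.
Total: 3233 days.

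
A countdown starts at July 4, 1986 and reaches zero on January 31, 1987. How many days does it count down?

Jul 4, 1986 → Aug 4, 1986: 31 days (July has 31).
Aug 4, 1986 → Sep 4, 1986: 31 days (August has 31).
Sep 4, 1986 → Oct 4, 1986: 30 days (September has 30).
Oct 4, 1986 → Nov 4, 1986: 31 days (October has 31).
Nov 4, 1986 → Dec 4, 1986: 30 days (November has 30).
Dec 4, 1986 → Jan 4, 1987: 31 days (December has 31).
Jan 4, 1987 → Jan 31, 1987: 27 days.
Total: 211 days.

211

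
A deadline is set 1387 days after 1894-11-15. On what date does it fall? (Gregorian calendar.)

+365 (one year) → Nov 15, 1895 (1022 left).
+366 (one year; includes Feb 29, 1896) → Nov 15, 1896 (656 left).
+365 (one year) → Nov 15, 1897 (291 left).
Nov has 30 days: +16 → Dec 1, 1897 (275 left).
Dec has 31 days: +31 → Jan 1, 1898 (244 left).
Jan has 31 days: +31 → Feb 1, 1898 (213 left).
Feb has 28 days: +28 → Mar 1, 1898 (185 left).
Mar has 31 days: +31 → Apr 1, 1898 (154 left).
Apr has 30 days: +30 → May 1, 1898 (124 left).
May has 31 days: +31 → Jun 1, 1898 (93 left).
Jun has 30 days: +30 → Jul 1, 1898 (63 left).
Jul has 31 days: +31 → Aug 1, 1898 (32 left).
Aug has 31 days: +31 → Sep 1, 1898 (1 left).
+1 → Sep 2, 1898.

September 2, 1898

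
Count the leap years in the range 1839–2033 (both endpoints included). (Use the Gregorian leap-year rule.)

48

Multiples of 4 in [1839,2033]: 49.
Of those, multiples of 100: 2 (not leap unless ÷400).
Multiples of 400: 1.
Leap years = 49 − 2 + 1 = 48.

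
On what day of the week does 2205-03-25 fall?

Monday

Doomsday rule: the anchor day for the 2200s is Friday. For year 05: 5÷12 = 0 r 5, and 5÷4 = 1, so 0+5+1 = 6.
Friday + 6 ≡ Thursday — that's 2205's doomsday.
In March the doomsday date is Mar 14.
Mar 25 is 11 days after Mar 14; 11 mod 7 = 4, so Thursday + 4 = Monday.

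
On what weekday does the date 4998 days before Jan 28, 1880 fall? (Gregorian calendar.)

First find the weekday of Jan 28, 1880. Doomsday rule: the anchor day for the 1800s is Friday. For year 80: 80÷12 = 6 r 8, and 8÷4 = 2, so 6+8+2 = 16.
Friday + 16 ≡ Sunday — that's 1880's doomsday.
In January the doomsday date is Jan 4 (1880 is a leap year (divisible by 4)).
Jan 28 is 24 days after Jan 4; 24 mod 7 = 3, so Sunday + 3 = Wednesday.
4998 mod 7 = 0, so 4998 days before a Wednesday is Wednesday − 0 = Wednesday.

Wednesday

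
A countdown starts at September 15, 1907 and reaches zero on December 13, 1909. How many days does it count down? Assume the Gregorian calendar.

Sep 15, 1907 → Sep 15, 1908: 366 days (Feb 29, 1908 is in that span).
Sep 15, 1908 → Sep 15, 1909: 365 days.
Sep 15, 1909 → Oct 15, 1909: 30 days (September has 30).
Oct 15, 1909 → Nov 15, 1909: 31 days (October has 31).
Nov 15, 1909 → Dec 13, 1909: 28 days.
Total: 820 days.

820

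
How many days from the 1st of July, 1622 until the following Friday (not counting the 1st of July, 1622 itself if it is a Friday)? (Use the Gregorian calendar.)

Jul 1, 1622 is a Friday.
From Friday to the next Friday is 7 days.

7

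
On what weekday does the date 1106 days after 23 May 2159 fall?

Wednesday

May 23, 2159 is a Wednesday.
1106 mod 7 = 0, so 1106 days after a Wednesday is Wednesday + 0 = Wednesday.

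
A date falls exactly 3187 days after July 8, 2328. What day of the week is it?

Tuesday

First find the weekday of Jul 8, 2328. Doomsday rule: the anchor day for the 2300s is Wednesday. For year 28: 28÷12 = 2 r 4, and 4÷4 = 1, so 2+4+1 = 7.
Wednesday + 7 ≡ Wednesday — that's 2328's doomsday.
In July the doomsday date is Jul 11.
Jul 8 is 3 days before Jul 11; 3 mod 7 = 3, so Wednesday − 3 = Sunday.
3187 mod 7 = 2, so 3187 days after a Sunday is Sunday + 2 = Tuesday.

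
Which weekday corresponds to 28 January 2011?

January 1, 2011 is a Saturday.
Jan 1, 2011 → Jan 28, 2011: 27 days.
Total: 27 days.
27 mod 7 = 6, so Saturday + 6 = Friday.

Friday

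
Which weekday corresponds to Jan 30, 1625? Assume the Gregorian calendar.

Doomsday rule: the anchor day for the 1600s is Tuesday. For year 25: 25÷12 = 2 r 1, and 1÷4 = 0, so 2+1+0 = 3.
Tuesday + 3 ≡ Friday — that's 1625's doomsday.
In January the doomsday date is Jan 3 (1625 is not a leap year).
Jan 30 is 27 days after Jan 3; 27 mod 7 = 6, so Friday + 6 = Thursday.

Thursday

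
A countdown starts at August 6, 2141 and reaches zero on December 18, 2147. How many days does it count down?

Aug 6, 2141 → Aug 6, 2142: 365 days.
Aug 6, 2142 → Aug 6, 2143: 365 days.
Aug 6, 2143 → Aug 6, 2144: 366 days (Feb 29, 2144 is in that span).
Aug 6, 2144 → Aug 6, 2145: 365 days.
Aug 6, 2145 → Aug 6, 2146: 365 days.
Aug 6, 2146 → Aug 6, 2147: 365 days.
Aug 6, 2147 → Sep 6, 2147: 31 days (August has 31).
Sep 6, 2147 → Oct 6, 2147: 30 days (September has 30).
Oct 6, 2147 → Nov 6, 2147: 31 days (October has 31).
Nov 6, 2147 → Dec 6, 2147: 30 days (November has 30).
Dec 6, 2147 → Dec 18, 2147: 12 days.
Total: 2325 days.

2325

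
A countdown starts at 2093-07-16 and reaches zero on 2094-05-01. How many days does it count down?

289

Jul 16, 2093 → Aug 16, 2093: 31 days (July has 31).
Aug 16, 2093 → Sep 16, 2093: 31 days (August has 31).
Sep 16, 2093 → Oct 16, 2093: 30 days (September has 30).
Oct 16, 2093 → Nov 16, 2093: 31 days (October has 31).
Nov 16, 2093 → Dec 16, 2093: 30 days (November has 30).
Dec 16, 2093 → Jan 16, 2094: 31 days (December has 31).
Jan 16, 2094 → Feb 16, 2094: 31 days (January has 31).
Feb 16, 2094 → Mar 16, 2094: 28 days (February has 28).
Mar 16, 2094 → Apr 16, 2094: 31 days (March has 31).
Apr 16, 2094 → May 1, 2094: 15 days.
Total: 289 days.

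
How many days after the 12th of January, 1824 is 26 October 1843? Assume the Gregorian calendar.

Jan 12, 1824 → Jan 12, 1825: 366 days (Feb 29, 1824 is in that span).
Jan 12, 1825 → Jan 12, 1826: 365 days.
Jan 12, 1826 → Jan 12, 1827: 365 days.
Jan 12, 1827 → Jan 12, 1828: 365 days.
Jan 12, 1828 → Jan 12, 1829: 366 days (Feb 29, 1828 is in that span).
Jan 12, 1829 → Jan 12, 1830: 365 days.
Jan 12, 1830 → Jan 12, 1831: 365 days.
Jan 12, 1831 → Jan 12, 1832: 365 days.
Jan 12, 1832 → Jan 12, 1833: 366 days (Feb 29, 1832 is in that span).
Jan 12, 1833 → Jan 12, 1834: 365 days.
Jan 12, 1834 → Jan 12, 1835: 365 days.
Jan 12, 1835 → Jan 12, 1836: 365 days.
Jan 12, 1836 → Jan 12, 1837: 366 days (Feb 29, 1836 is in that span).
Jan 12, 1837 → Jan 12, 1838: 365 days.
Jan 12, 1838 → Jan 12, 1839: 365 days.
Jan 12, 1839 → Jan 12, 1840: 365 days.
Jan 12, 1840 → Jan 12, 1841: 366 days (Feb 29, 1840 is in that span).
Jan 12, 1841 → Jan 12, 1842: 365 days.
Jan 12, 1842 → Jan 12, 1843: 365 days.
Jan 12, 1843 → Feb 12, 1843: 31 days (January has 31).
Feb 12, 1843 → Mar 12, 1843: 28 days (February has 28).
Mar 12, 1843 → Apr 12, 1843: 31 days (March has 31).
Apr 12, 1843 → May 12, 1843: 30 days (April has 30).
May 12, 1843 → Jun 12, 1843: 31 days (May has 31).
Jun 12, 1843 → Jul 12, 1843: 30 days (June has 30).
Jul 12, 1843 → Aug 12, 1843: 31 days (July has 31).
Aug 12, 1843 → Sep 12, 1843: 31 days (August has 31).
Sep 12, 1843 → Oct 12, 1843: 30 days (September has 30).
Oct 12, 1843 → Oct 26, 1843: 14 days.
Total: 7227 days.

7227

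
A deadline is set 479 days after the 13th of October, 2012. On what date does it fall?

+365 (one year) → Oct 13, 2013 (114 left).
Oct has 31 days: +19 → Nov 1, 2013 (95 left).
Nov has 30 days: +30 → Dec 1, 2013 (65 left).
Dec has 31 days: +31 → Jan 1, 2014 (34 left).
Jan has 31 days: +31 → Feb 1, 2014 (3 left).
+3 → Feb 4, 2014.

February 4, 2014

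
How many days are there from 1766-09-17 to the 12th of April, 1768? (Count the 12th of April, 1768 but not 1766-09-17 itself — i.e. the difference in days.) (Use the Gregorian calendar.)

573

Sep 17, 1766 → Sep 17, 1767: 365 days.
Sep 17, 1767 → Oct 17, 1767: 30 days (September has 30).
Oct 17, 1767 → Nov 17, 1767: 31 days (October has 31).
Nov 17, 1767 → Dec 17, 1767: 30 days (November has 30).
Dec 17, 1767 → Jan 17, 1768: 31 days (December has 31).
Jan 17, 1768 → Feb 17, 1768: 31 days (January has 31).
Feb 17, 1768 → Mar 17, 1768: 29 days (February has 29).
Mar 17, 1768 → Apr 12, 1768: 26 days.
Total: 573 days.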